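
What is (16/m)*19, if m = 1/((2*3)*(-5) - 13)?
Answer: -13072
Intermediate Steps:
m = -1/43 (m = 1/(6*(-5) - 13) = 1/(-30 - 13) = 1/(-43) = -1/43 ≈ -0.023256)
(16/m)*19 = (16/(-1/43))*19 = -43*16*19 = -688*19 = -13072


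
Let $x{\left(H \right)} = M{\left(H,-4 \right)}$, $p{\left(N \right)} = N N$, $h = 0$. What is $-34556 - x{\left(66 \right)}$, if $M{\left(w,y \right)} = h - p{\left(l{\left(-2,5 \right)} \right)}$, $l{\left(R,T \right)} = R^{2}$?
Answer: $-34540$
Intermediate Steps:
$p{\left(N \right)} = N^{2}$
$M{\left(w,y \right)} = -16$ ($M{\left(w,y \right)} = 0 - \left(\left(-2\right)^{2}\right)^{2} = 0 - 4^{2} = 0 - 16 = -16$)
$x{\left(H \right)} = -16$
$-34556 - x{\left(66 \right)} = -34556 - -16 = -34556 + 16 = -34540$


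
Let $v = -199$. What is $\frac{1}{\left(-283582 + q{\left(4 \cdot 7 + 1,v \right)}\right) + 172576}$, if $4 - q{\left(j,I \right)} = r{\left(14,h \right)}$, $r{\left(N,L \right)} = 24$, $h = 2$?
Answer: $- \frac{1}{111026} \approx -9.0069 \cdot 10^{-6}$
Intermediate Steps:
$q{\left(j,I \right)} = -20$ ($q{\left(j,I \right)} = 4 - 24 = -20$)
$\frac{1}{\left(-283582 + q{\left(4 \cdot 7 + 1,v \right)}\right) + 172576} = \frac{1}{\left(-283582 - 20\right) + 172576} = \frac{1}{-283602 + 172576} = \frac{1}{-111026} = - \frac{1}{111026}$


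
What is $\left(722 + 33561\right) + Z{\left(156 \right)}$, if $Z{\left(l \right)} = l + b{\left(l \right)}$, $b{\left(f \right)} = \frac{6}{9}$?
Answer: $\frac{103319}{3} \approx 34440.0$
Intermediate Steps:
$b{\left(f \right)} = \frac{2}{3}$ ($b{\left(f \right)} = 6 \cdot \frac{1}{9} = \frac{2}{3}$)
$Z{\left(l \right)} = \frac{2}{3} + l$ ($Z{\left(l \right)} = l + \frac{2}{3} = \frac{2}{3} + l$)
$\left(722 + 33561\right) + Z{\left(156 \right)} = \left(722 + 33561\right) + \left(\frac{2}{3} + 156\right) = 34283 + \frac{470}{3} = \frac{103319}{3}$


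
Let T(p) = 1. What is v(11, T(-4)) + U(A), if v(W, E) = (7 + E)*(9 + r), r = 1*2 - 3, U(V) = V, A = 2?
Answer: 66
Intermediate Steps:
r = -1 (r = 2 - 3 = -1)
v(W, E) = 56 + 8*E (v(W, E) = (7 + E)*(9 - 1) = (7 + E)*8 = 56 + 8*E)
v(11, T(-4)) + U(A) = (56 + 8*1) + 2 = (56 + 8) + 2 = 64 + 2 = 66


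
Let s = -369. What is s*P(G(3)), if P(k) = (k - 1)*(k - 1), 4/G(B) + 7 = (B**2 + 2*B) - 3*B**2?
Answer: -195201/361 ≈ -540.72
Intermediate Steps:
G(B) = 4/(-7 - 2*B**2 + 2*B) (G(B) = 4/(-7 + ((B**2 + 2*B) - 3*B**2)) = 4/(-7 + (-2*B**2 + 2*B)) = 4/(-7 - 2*B**2 + 2*B))
P(k) = (-1 + k)**2 (P(k) = (-1 + k)*(-1 + k) = (-1 + k)**2)
s*P(G(3)) = -369*(-1 - 4/(7 - 2*3 + 2*3**2))**2 = -369*(-1 - 4/(7 - 6 + 2*9))**2 = -369*(-1 - 4/(7 - 6 + 18))**2 = -369*(-1 - 4/19)**2 = -369*(-23/19)**2 = -369*529/361 = -195201/361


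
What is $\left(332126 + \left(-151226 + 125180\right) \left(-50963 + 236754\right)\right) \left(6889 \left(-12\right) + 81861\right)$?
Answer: $3904895669820$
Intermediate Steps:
$\left(332126 + \left(-151226 + 125180\right) \left(-50963 + 236754\right)\right) \left(6889 \left(-12\right) + 81861\right) = \left(332126 - 4839112386\right) \left(-82668 + 81861\right) = \left(332126 - 4839112386\right) \left(-807\right) = \left(-4838780260\right) \left(-807\right) = 3904895669820$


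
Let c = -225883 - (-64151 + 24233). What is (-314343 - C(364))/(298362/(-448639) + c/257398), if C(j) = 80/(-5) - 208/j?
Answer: 254086230361076770/1121602535977 ≈ 2.2654e+5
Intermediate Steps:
c = -185965 (c = -225883 - 1*(-39918) = -225883 + 39918 = -185965)
C(j) = -16 - 208/j (C(j) = 80*(-⅕) - 208/j = -16 - 208/j)
(-314343 - C(364))/(298362/(-448639) + c/257398) = (-314343 - (-16 - 208/364))/(298362/(-448639) - 185965/257398) = (-314343 - (-16 - 208*1/364))/(298362*(-1/448639) - 185965*1/257398) = (-314343 - (-16 - 4/7))/(-298362/448639 - 185965/257398) = (-314343 - 1*(-116/7))/(-160228933711/115478781322) = (-314343 + 116/7)*(-115478781322/160228933711) = -2200285/7*(-115478781322/160228933711) = 254086230361076770/1121602535977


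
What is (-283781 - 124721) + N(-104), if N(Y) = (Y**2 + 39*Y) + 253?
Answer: -401489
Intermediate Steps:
N(Y) = 253 + Y**2 + 39*Y
(-283781 - 124721) + N(-104) = (-283781 - 124721) + (253 + (-104)**2 + 39*(-104)) = -408502 + (253 + 10816 - 4056) = -408502 + 7013 = -401489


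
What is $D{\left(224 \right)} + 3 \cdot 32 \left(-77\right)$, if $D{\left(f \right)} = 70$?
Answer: $-7322$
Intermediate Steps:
$D{\left(224 \right)} + 3 \cdot 32 \left(-77\right) = 70 + 3 \cdot 32 \left(-77\right) = 70 + 96 \left(-77\right) = 70 - 7392 = -7322$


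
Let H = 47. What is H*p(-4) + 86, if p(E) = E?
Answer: -102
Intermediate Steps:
H*p(-4) + 86 = 47*(-4) + 86 = -188 + 86 = -102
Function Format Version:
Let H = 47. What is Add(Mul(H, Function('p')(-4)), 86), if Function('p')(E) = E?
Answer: -102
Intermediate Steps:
Add(Mul(H, Function('p')(-4)), 86) = Add(Mul(47, -4), 86) = Add(-188, 86) = -102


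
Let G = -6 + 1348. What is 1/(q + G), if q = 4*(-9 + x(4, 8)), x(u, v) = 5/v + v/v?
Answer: 2/2625 ≈ 0.00076190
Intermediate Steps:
G = 1342
x(u, v) = 1 + 5/v (x(u, v) = 5/v + 1 = 1 + 5/v)
q = -59/2 (q = 4*(-9 + (5 + 8)/8) = 4*(-9 + (⅛)*13) = 4*(-9 + 13/8) = 4*(-59/8) = -59/2 ≈ -29.500)
1/(q + G) = 1/(-59/2 + 1342) = 1/(2625/2) = 2/2625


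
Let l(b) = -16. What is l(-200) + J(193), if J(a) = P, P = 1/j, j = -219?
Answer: -3505/219 ≈ -16.005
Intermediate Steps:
P = -1/219 (P = 1/(-219) = -1/219 ≈ -0.0045662)
J(a) = -1/219
l(-200) + J(193) = -16 - 1/219 = -3505/219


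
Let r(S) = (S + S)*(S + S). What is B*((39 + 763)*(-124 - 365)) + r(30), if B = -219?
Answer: 85890582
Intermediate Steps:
r(S) = 4*S² (r(S) = (2*S)*(2*S) = 4*S²)
B*((39 + 763)*(-124 - 365)) + r(30) = -219*(39 + 763)*(-124 - 365) + 4*30² = -175638*(-489) + 4*900 = -219*(-392178) + 3600 = 85886982 + 3600 = 85890582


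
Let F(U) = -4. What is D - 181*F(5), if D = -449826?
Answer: -449102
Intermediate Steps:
D - 181*F(5) = -449826 - 181*(-4) = -449826 + 724 = -449102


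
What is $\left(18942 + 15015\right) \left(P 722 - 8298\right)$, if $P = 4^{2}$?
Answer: $110496078$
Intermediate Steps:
$P = 16$
$\left(18942 + 15015\right) \left(P 722 - 8298\right) = \left(18942 + 15015\right) \left(16 \cdot 722 - 8298\right) = 33957 \left(11552 - 8298\right) = 33957 \cdot 3254 = 110496078$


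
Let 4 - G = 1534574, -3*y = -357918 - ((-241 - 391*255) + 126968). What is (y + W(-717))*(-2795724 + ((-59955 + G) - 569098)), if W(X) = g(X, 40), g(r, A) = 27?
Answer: -1909452741287/3 ≈ -6.3648e+11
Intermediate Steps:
y = 384940/3 (y = -(-357918 - ((-241 - 391*255) + 126968))/3 = -(-357918 - ((-241 - 99705) + 126968))/3 = -(-357918 - (-99946 + 126968))/3 = -(-357918 - 1*27022)/3 = -(-357918 - 27022)/3 = -1/3*(-384940) = 384940/3 ≈ 1.2831e+5)
G = -1534570 (G = 4 - 1*1534574 = 4 - 1534574 = -1534570)
W(X) = 27
(y + W(-717))*(-2795724 + ((-59955 + G) - 569098)) = (384940/3 + 27)*(-2795724 + ((-59955 - 1534570) - 569098)) = 385021*(-2795724 + (-1594525 - 569098))/3 = 385021*(-2795724 - 2163623)/3 = (385021/3)*(-4959347) = -1909452741287/3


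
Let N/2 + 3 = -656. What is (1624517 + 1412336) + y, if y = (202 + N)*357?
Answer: 2638441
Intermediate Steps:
N = -1318 (N = -6 + 2*(-656) = -6 - 1312 = -1318)
y = -398412 (y = (202 - 1318)*357 = -1116*357 = -398412)
(1624517 + 1412336) + y = (1624517 + 1412336) - 398412 = 3036853 - 398412 = 2638441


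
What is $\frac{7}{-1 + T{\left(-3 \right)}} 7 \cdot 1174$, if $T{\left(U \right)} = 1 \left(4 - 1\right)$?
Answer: $28763$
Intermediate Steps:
$T{\left(U \right)} = 3$ ($T{\left(U \right)} = 1 \cdot 3 = 3$)
$\frac{7}{-1 + T{\left(-3 \right)}} 7 \cdot 1174 = \frac{7}{-1 + 3} \cdot 7 \cdot 1174 = \frac{7}{2} \cdot 7 \cdot 1174 = \frac{49}{2} \cdot 1174 = 28763$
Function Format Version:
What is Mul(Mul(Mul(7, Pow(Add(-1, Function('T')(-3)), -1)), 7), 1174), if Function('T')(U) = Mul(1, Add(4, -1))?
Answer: 28763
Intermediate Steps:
Function('T')(U) = 3 (Function('T')(U) = Mul(1, 3) = 3)
Mul(Mul(Mul(7, Pow(Add(-1, Function('T')(-3)), -1)), 7), 1174) = Mul(Mul(Mul(7, Pow(Add(-1, 3), -1)), 7), 1174) = Mul(Mul(Mul(7, Pow(2, -1)), 7), 1174) = Mul(Mul(Mul(7, Rational(1, 2)), 7), 1174) = Mul(Mul(Rational(7, 2), 7), 1174) = Mul(Rational(49, 2), 1174) = 28763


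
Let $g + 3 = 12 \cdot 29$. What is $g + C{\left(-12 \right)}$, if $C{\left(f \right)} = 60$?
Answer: $405$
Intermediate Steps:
$g = 345$ ($g = -3 + 12 \cdot 29 = -3 + 348 = 345$)
$g + C{\left(-12 \right)} = 345 + 60 = 405$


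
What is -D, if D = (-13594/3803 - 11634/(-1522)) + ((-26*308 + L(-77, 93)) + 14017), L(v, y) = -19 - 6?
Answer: -17329969689/2894083 ≈ -5988.1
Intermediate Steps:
L(v, y) = -25
D = 17329969689/2894083 (D = (-13594/3803 - 11634/(-1522)) + ((-26*308 - 25) + 14017) = (-13594*1/3803 - 11634*(-1/1522)) + ((-8008 - 25) + 14017) = (-13594/3803 + 5817/761) + (-8033 + 14017) = 11777017/2894083 + 5984 = 17329969689/2894083 ≈ 5988.1)
-D = -1*17329969689/2894083 = -17329969689/2894083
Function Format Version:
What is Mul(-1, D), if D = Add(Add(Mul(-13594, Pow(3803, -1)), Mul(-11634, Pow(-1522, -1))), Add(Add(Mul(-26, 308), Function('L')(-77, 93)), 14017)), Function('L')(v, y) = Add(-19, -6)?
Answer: Rational(-17329969689, 2894083) ≈ -5988.1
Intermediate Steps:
Function('L')(v, y) = -25
D = Rational(17329969689, 2894083) (D = Add(Add(Mul(-13594, Pow(3803, -1)), Mul(-11634, Pow(-1522, -1))), Add(Add(Mul(-26, 308), -25), 14017)) = Add(Add(Mul(-13594, Rational(1, 3803)), Mul(-11634, Rational(-1, 1522))), Add(Add(-8008, -25), 14017)) = Add(Add(Rational(-13594, 3803), Rational(5817, 761)), Add(-8033, 14017)) = Add(Rational(11777017, 2894083), 5984) = Rational(17329969689, 2894083) ≈ 5988.1)
Mul(-1, D) = Mul(-1, Rational(17329969689, 2894083)) = Rational(-17329969689, 2894083)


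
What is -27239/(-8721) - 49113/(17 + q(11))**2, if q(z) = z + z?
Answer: -42987106/1473849 ≈ -29.167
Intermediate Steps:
q(z) = 2*z
-27239/(-8721) - 49113/(17 + q(11))**2 = -27239/(-8721) - 49113/(17 + 2*11)**2 = -27239*(-1/8721) - 49113/(17 + 22)**2 = 27239/8721 - 49113/(39**2) = 27239/8721 - 49113/1521 = 27239/8721 - 49113*1/1521 = 27239/8721 - 5457/169 = -42987106/1473849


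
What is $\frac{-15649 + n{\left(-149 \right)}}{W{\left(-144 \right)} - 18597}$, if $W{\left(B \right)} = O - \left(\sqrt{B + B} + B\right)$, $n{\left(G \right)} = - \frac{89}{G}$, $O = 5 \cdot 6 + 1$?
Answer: $\frac{10738239066}{12641546357} - \frac{6994836 i \sqrt{2}}{12641546357} \approx 0.84944 - 0.00078251 i$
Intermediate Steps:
$O = 31$ ($O = 30 + 1 = 31$)
$W{\left(B \right)} = 31 - B - \sqrt{2} \sqrt{B}$ ($W{\left(B \right)} = 31 - \left(\sqrt{B + B} + B\right) = 31 - \left(\sqrt{2 B} + B\right) = 31 - \left(\sqrt{2} \sqrt{B} + B\right) = 31 - \left(B + \sqrt{2} \sqrt{B}\right) = 31 - B - \sqrt{2} \sqrt{B}$)
$\frac{-15649 + n{\left(-149 \right)}}{W{\left(-144 \right)} - 18597} = \frac{-15649 - \frac{89}{-149}}{\left(31 - -144 - \sqrt{2} \sqrt{-144}\right) - 18597} = \frac{-15649 - - \frac{89}{149}}{\left(31 + 144 - \sqrt{2} \cdot 12 i\right) - 18597} = \frac{-15649 + \frac{89}{149}}{\left(31 + 144 - 12 i \sqrt{2}\right) - 18597} = - \frac{2331612}{149 \left(\left(175 - 12 i \sqrt{2}\right) - 18597\right)} = - \frac{2331612}{149 \left(-18422 - 12 i \sqrt{2}\right)}$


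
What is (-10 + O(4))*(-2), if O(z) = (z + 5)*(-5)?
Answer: 110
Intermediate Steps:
O(z) = -25 - 5*z (O(z) = (5 + z)*(-5) = -25 - 5*z)
(-10 + O(4))*(-2) = (-10 + (-25 - 5*4))*(-2) = (-10 + (-25 - 20))*(-2) = (-10 - 45)*(-2) = -55*(-2) = 110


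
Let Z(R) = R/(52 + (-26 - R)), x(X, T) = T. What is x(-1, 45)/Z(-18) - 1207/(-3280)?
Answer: -359593/3280 ≈ -109.63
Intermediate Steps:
Z(R) = R/(26 - R)
x(-1, 45)/Z(-18) - 1207/(-3280) = 45/((-1*(-18)/(-26 - 18))) - 1207/(-3280) = 45/((-1*(-18)/(-44))) - 1207*(-1/3280) = 45/((-1*(-18)*(-1/44))) + 1207/3280 = 45/(-9/22) + 1207/3280 = 45*(-22/9) + 1207/3280 = -110 + 1207/3280 = -359593/3280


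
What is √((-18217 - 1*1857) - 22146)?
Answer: 2*I*√10555 ≈ 205.48*I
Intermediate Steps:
√((-18217 - 1*1857) - 22146) = √((-18217 - 1857) - 22146) = √(-20074 - 22146) = √(-42220) = 2*I*√10555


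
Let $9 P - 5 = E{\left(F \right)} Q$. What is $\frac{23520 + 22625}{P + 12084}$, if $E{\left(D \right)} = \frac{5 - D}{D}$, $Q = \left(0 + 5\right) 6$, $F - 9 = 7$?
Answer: $\frac{3322440}{869923} \approx 3.8192$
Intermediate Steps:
$F = 16$ ($F = 9 + 7 = 16$)
$Q = 30$ ($Q = 5 \cdot 6 = 30$)
$E{\left(D \right)} = \frac{5 - D}{D}$
$P = - \frac{125}{72}$ ($P = \frac{5}{9} + \frac{\frac{5 - 16}{16} \cdot 30}{9} = \frac{5}{9} + \frac{\frac{1}{16} \left(-11\right) 30}{9} = \frac{5}{9} + \frac{\left(- \frac{11}{16}\right) 30}{9} = \frac{5}{9} + \frac{1}{9} \left(- \frac{165}{8}\right) = \frac{5}{9} - \frac{55}{24} = - \frac{125}{72} \approx -1.7361$)
$\frac{23520 + 22625}{P + 12084} = \frac{23520 + 22625}{- \frac{125}{72} + 12084} = \frac{46145}{\frac{869923}{72}} = 46145 \cdot \frac{72}{869923} = \frac{3322440}{869923}$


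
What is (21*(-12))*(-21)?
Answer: 5292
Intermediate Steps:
(21*(-12))*(-21) = -252*(-21) = 5292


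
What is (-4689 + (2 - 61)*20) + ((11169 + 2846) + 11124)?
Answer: 19270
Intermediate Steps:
(-4689 + (2 - 61)*20) + ((11169 + 2846) + 11124) = (-4689 - 59*20) + (14015 + 11124) = (-4689 - 1180) + 25139 = -5869 + 25139 = 19270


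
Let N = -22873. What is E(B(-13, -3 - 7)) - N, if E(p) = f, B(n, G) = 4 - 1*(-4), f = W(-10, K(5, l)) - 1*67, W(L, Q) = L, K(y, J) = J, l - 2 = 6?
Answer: 22796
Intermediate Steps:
l = 8 (l = 2 + 6 = 8)
f = -77 (f = -10 - 1*67 = -10 - 67 = -77)
B(n, G) = 8 (B(n, G) = 4 + 4 = 8)
E(p) = -77
E(B(-13, -3 - 7)) - N = -77 - 1*(-22873) = -77 + 22873 = 22796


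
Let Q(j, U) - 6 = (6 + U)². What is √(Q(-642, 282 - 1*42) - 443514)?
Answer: 4*I*√23937 ≈ 618.86*I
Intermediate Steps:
Q(j, U) = 6 + (6 + U)²
√(Q(-642, 282 - 1*42) - 443514) = √((6 + (6 + (282 - 1*42))²) - 443514) = √((6 + (6 + (282 - 42))²) - 443514) = √((6 + (6 + 240)²) - 443514) = √((6 + 246²) - 443514) = √((6 + 60516) - 443514) = √(60522 - 443514) = √(-382992) = 4*I*√23937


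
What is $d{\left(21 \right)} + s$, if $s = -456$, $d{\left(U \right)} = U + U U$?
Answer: $6$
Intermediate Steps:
$d{\left(U \right)} = U + U^{2}$
$d{\left(21 \right)} + s = 21 \left(1 + 21\right) - 456 = 21 \cdot 22 - 456 = 462 - 456 = 6$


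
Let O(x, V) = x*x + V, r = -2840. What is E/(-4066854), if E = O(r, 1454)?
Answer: -1344509/677809 ≈ -1.9836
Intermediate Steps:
O(x, V) = V + x**2 (O(x, V) = x**2 + V = V + x**2)
E = 8067054 (E = 1454 + (-2840)**2 = 1454 + 8065600 = 8067054)
E/(-4066854) = 8067054/(-4066854) = 8067054*(-1/4066854) = -1344509/677809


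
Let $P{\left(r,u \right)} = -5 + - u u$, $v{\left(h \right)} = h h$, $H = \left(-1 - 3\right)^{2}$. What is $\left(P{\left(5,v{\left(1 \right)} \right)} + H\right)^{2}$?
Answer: $100$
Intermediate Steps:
$H = 16$ ($H = \left(-4\right)^{2} = 16$)
$v{\left(h \right)} = h^{2}$
$P{\left(r,u \right)} = -5 - u^{2}$
$\left(P{\left(5,v{\left(1 \right)} \right)} + H\right)^{2} = \left(\left(-5 - \left(1^{2}\right)^{2}\right) + 16\right)^{2} = \left(\left(-5 - 1^{2}\right) + 16\right)^{2} = \left(\left(-5 - 1\right) + 16\right)^{2} = \left(-6 + 16\right)^{2} = 10^{2} = 100$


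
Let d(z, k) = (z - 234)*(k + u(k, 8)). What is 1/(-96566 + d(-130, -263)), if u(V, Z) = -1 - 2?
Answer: 1/258 ≈ 0.0038760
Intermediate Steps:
u(V, Z) = -3
d(z, k) = (-234 + z)*(-3 + k) (d(z, k) = (z - 234)*(k - 3) = (-234 + z)*(-3 + k))
1/(-96566 + d(-130, -263)) = 1/(-96566 + (702 - 234*(-263) - 3*(-130) - 263*(-130))) = 1/(-96566 + (702 + 61542 + 390 + 34190)) = 1/(-96566 + 96824) = 1/258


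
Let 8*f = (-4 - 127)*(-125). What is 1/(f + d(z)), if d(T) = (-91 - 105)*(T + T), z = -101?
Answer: 8/333111 ≈ 2.4016e-5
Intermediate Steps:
d(T) = -392*T
f = 16375/8 (f = ((-4 - 127)*(-125))/8 = (-131*(-125))/8 = (⅛)*16375 = 16375/8 ≈ 2046.9)
1/(f + d(z)) = 1/(16375/8 - 392*(-101)) = 1/(16375/8 + 39592) = 1/(333111/8) = 8/333111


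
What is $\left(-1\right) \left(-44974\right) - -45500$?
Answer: $90474$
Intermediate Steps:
$\left(-1\right) \left(-44974\right) - -45500 = 44974 + 45500 = 90474$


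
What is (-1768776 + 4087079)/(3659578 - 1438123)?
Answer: 2318303/2221455 ≈ 1.0436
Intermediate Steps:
(-1768776 + 4087079)/(3659578 - 1438123) = 2318303/2221455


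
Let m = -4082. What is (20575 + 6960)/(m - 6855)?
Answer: -27535/10937 ≈ -2.5176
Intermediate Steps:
(20575 + 6960)/(m - 6855) = (20575 + 6960)/(-4082 - 6855) = 27535/(-10937) = 27535*(-1/10937) = -27535/10937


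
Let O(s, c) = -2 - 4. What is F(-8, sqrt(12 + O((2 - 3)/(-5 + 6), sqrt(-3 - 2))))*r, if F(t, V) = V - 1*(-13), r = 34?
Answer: 442 + 34*sqrt(6) ≈ 525.28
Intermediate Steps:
O(s, c) = -6
F(t, V) = 13 + V (F(t, V) = V + 13 = 13 + V)
F(-8, sqrt(12 + O((2 - 3)/(-5 + 6), sqrt(-3 - 2))))*r = (13 + sqrt(12 - 6))*34 = (13 + sqrt(6))*34 = 442 + 34*sqrt(6)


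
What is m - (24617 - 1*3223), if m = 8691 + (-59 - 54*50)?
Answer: -15462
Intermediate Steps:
m = 5932 (m = 8691 + (-59 - 2700) = 8691 - 2759 = 5932)
m - (24617 - 1*3223) = 5932 - (24617 - 1*3223) = 5932 - (24617 - 3223) = 5932 - 1*21394 = 5932 - 21394 = -15462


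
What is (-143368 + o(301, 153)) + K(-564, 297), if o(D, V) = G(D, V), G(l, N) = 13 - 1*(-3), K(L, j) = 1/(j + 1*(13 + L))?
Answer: -36411409/254 ≈ -1.4335e+5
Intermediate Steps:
K(L, j) = 1/(13 + L + j) (K(L, j) = 1/(j + (13 + L)) = 1/(13 + L + j))
G(l, N) = 16 (G(l, N) = 13 + 3 = 16)
o(D, V) = 16
(-143368 + o(301, 153)) + K(-564, 297) = (-143368 + 16) + 1/(13 - 564 + 297) = -143352 + 1/(-254) = -143352 - 1/254 = -36411409/254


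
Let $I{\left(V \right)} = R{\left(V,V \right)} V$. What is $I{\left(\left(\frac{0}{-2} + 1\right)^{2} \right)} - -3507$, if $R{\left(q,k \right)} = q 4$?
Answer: $3511$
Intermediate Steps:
$R{\left(q,k \right)} = 4 q$
$I{\left(V \right)} = 4 V^{2}$ ($I{\left(V \right)} = 4 V V = 4 V^{2}$)
$I{\left(\left(\frac{0}{-2} + 1\right)^{2} \right)} - -3507 = 4 \left(\left(\frac{0}{-2} + 1\right)^{2}\right)^{2} - -3507 = 4 \left(\left(0 \left(- \frac{1}{2}\right) + 1\right)^{2}\right)^{2} + 3507 = 4 \left(\left(0 + 1\right)^{2}\right)^{2} + 3507 = 4 \left(1^{2}\right)^{2} + 3507 = 4 \cdot 1^{2} + 3507 = 4 \cdot 1 + 3507 = 4 + 3507 = 3511$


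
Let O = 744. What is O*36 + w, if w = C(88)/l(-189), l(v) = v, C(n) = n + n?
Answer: 5062000/189 ≈ 26783.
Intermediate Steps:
C(n) = 2*n
w = -176/189 (w = (2*88)/(-189) = 176*(-1/189) = -176/189 ≈ -0.93122)
O*36 + w = 744*36 - 176/189 = 26784 - 176/189 = 5062000/189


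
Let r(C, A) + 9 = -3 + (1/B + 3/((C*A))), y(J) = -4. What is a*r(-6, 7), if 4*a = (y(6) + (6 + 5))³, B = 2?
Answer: -3969/4 ≈ -992.25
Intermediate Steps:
r(C, A) = -23/2 + 3/(A*C) (r(C, A) = -9 + (-3 + (1/2 + 3/((C*A)))) = -9 + (-3 + (1*(½) + 3/((A*C)))) = -9 + (-3 + (½ + 3*(1/(A*C)))) = -9 + (-3 + (½ + 3/(A*C))) = -9 + (-5/2 + 3/(A*C)) = -23/2 + 3/(A*C))
a = 343/4 (a = (-4 + (6 + 5))³/4 = (-4 + 11)³/4 = (¼)*7³ = (¼)*343 = 343/4 ≈ 85.750)
a*r(-6, 7) = 343*(-23/2 + 3/(7*(-6)))/4 = 343*(-23/2 + 3*(⅐)*(-⅙))/4 = 343*(-23/2 - 1/14)/4 = (343/4)*(-81/7) = -3969/4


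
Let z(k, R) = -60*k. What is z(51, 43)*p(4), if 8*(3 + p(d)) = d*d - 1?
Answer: 6885/2 ≈ 3442.5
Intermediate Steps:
p(d) = -25/8 + d²/8 (p(d) = -3 + (d*d - 1)/8 = -3 + (d² - 1)/8 = -3 + (-1 + d²)/8 = -3 + (-⅛ + d²/8) = -25/8 + d²/8)
z(51, 43)*p(4) = (-60*51)*(-25/8 + (⅛)*4²) = -3060*(-25/8 + (⅛)*16) = -3060*(-25/8 + 2) = -3060*(-9/8) = 6885/2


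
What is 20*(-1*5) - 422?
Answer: -522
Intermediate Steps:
20*(-1*5) - 422 = 20*(-5) - 422 = -100 - 422 = -522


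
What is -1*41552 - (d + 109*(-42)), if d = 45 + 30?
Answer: -37049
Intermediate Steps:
d = 75
-1*41552 - (d + 109*(-42)) = -1*41552 - (75 + 109*(-42)) = -41552 - (75 - 4578) = -41552 - 1*(-4503) = -41552 + 4503 = -37049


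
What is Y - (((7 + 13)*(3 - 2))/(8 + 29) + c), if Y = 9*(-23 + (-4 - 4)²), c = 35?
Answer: 12338/37 ≈ 333.46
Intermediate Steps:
Y = 369 (Y = 9*(-23 + (-8)²) = 9*(-23 + 64) = 9*41 = 369)
Y - (((7 + 13)*(3 - 2))/(8 + 29) + c) = 369 - (((7 + 13)*(3 - 2))/(8 + 29) + 35) = 369 - ((20*1)/37 + 35) = 369 - (20*(1/37) + 35) = 369 - (20/37 + 35) = 369 - 1*1315/37 = 369 - 1315/37 = 12338/37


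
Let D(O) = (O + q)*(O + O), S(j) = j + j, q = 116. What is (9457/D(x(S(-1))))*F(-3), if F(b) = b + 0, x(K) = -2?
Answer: 9457/152 ≈ 62.217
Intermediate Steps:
S(j) = 2*j
F(b) = b
D(O) = 2*O*(116 + O) (D(O) = (O + 116)*(O + O) = (116 + O)*(2*O) = 2*O*(116 + O))
(9457/D(x(S(-1))))*F(-3) = (9457/((2*(-2)*(116 - 2))))*(-3) = (9457/((2*(-2)*114)))*(-3) = (9457/(-456))*(-3) = (9457*(-1/456))*(-3) = -9457/456*(-3) = 9457/152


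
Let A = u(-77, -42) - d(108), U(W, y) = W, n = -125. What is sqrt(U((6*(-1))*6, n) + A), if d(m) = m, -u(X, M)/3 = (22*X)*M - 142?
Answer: I*sqrt(213162) ≈ 461.69*I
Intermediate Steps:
u(X, M) = 426 - 66*M*X (u(X, M) = -3*((22*X)*M - 142) = -3*(22*M*X - 142) = -3*(-142 + 22*M*X) = 426 - 66*M*X)
A = -213126 (A = (426 - 66*(-42)*(-77)) - 1*108 = (426 - 213444) - 108 = -213018 - 108 = -213126)
sqrt(U((6*(-1))*6, n) + A) = sqrt((6*(-1))*6 - 213126) = sqrt(-6*6 - 213126) = sqrt(-36 - 213126) = sqrt(-213162) = I*sqrt(213162)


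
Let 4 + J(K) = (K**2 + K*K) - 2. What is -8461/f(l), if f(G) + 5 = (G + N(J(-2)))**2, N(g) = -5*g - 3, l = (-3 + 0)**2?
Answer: -8461/11 ≈ -769.18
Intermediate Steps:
J(K) = -6 + 2*K**2 (J(K) = -4 + ((K**2 + K*K) - 2) = -4 + ((K**2 + K**2) - 2) = -4 + (2*K**2 - 2) = -4 + (-2 + 2*K**2) = -6 + 2*K**2)
l = 9 (l = (-3)**2 = 9)
N(g) = -3 - 5*g
f(G) = -5 + (-13 + G)**2 (f(G) = -5 + (G + (-3 - 5*(-6 + 2*(-2)**2)))**2 = -5 + (G + (-3 - 5*(-6 + 2*4)))**2 = -5 + (G + (-3 - 5*(-6 + 8)))**2 = -5 + (G + (-3 - 5*2))**2 = -5 + (G + (-3 - 10))**2 = -5 + (G - 13)**2 = -5 + (-13 + G)**2)
-8461/f(l) = -8461/(-5 + (-13 + 9)**2) = -8461/(-5 + (-4)**2) = -8461/(-5 + 16) = -8461/11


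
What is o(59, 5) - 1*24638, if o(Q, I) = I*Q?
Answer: -24343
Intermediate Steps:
o(59, 5) - 1*24638 = 5*59 - 1*24638 = 295 - 24638 = -24343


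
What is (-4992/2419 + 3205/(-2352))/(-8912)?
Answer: 19494079/50704717056 ≈ 0.00038446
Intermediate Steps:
(-4992/2419 + 3205/(-2352))/(-8912) = (-4992*1/2419 + 3205*(-1/2352))*(-1/8912) = (-4992/2419 - 3205/2352)*(-1/8912) = -19494079/5689488*(-1/8912) = 19494079/50704717056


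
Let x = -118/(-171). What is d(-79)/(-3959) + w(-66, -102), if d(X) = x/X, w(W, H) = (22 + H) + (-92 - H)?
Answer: -3743749052/53482131 ≈ -70.000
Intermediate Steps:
x = 118/171 (x = -118*(-1/171) = 118/171 ≈ 0.69006)
w(W, H) = -70
d(X) = 118/(171*X)
d(-79)/(-3959) + w(-66, -102) = ((118/171)/(-79))/(-3959) - 70 = ((118/171)*(-1/79))*(-1/3959) - 70 = -118/13509*(-1/3959) - 70 = 118/53482131 - 70 = -3743749052/53482131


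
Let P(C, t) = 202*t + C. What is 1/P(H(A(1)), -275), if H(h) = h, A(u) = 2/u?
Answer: -1/55548 ≈ -1.8002e-5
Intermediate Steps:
P(C, t) = C + 202*t
1/P(H(A(1)), -275) = 1/(2/1 + 202*(-275)) = 1/(2*1 - 55550) = 1/(2 - 55550) = 1/(-55548) = -1/55548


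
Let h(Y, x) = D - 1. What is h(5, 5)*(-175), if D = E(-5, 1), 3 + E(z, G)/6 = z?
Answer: 8575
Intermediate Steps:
E(z, G) = -18 + 6*z
D = -48 (D = -18 + 6*(-5) = -18 - 30 = -48)
h(Y, x) = -49 (h(Y, x) = -48 - 1 = -49)
h(5, 5)*(-175) = -49*(-175) = 8575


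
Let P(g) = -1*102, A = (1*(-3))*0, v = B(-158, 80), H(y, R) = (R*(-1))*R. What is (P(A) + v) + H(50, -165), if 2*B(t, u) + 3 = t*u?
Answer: -67297/2 ≈ -33649.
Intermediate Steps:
B(t, u) = -3/2 + t*u/2 (B(t, u) = -3/2 + (t*u)/2 = -3/2 + t*u/2)
H(y, R) = -R² (H(y, R) = (-R)*R = -R²)
v = -12643/2 (v = -3/2 + (½)*(-158)*80 = -3/2 - 6320 = -12643/2 ≈ -6321.5)
A = 0 (A = -3*0 = 0)
P(g) = -102
(P(A) + v) + H(50, -165) = (-102 - 12643/2) - 1*(-165)² = -12847/2 - 1*27225 = -12847/2 - 27225 = -67297/2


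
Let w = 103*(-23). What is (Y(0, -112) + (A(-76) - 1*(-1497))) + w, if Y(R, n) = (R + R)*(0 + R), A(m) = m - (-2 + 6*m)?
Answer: -490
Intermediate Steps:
w = -2369
A(m) = 2 - 5*m (A(m) = m + (2 - 6*m) = 2 - 5*m)
Y(R, n) = 2*R**2 (Y(R, n) = (2*R)*R = 2*R**2)
(Y(0, -112) + (A(-76) - 1*(-1497))) + w = (2*0**2 + ((2 - 5*(-76)) - 1*(-1497))) - 2369 = (2*0 + ((2 + 380) + 1497)) - 2369 = (0 + (382 + 1497)) - 2369 = (0 + 1879) - 2369 = 1879 - 2369 = -490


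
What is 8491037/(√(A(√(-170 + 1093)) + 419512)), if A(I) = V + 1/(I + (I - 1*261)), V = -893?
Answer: 8491037*√(522 - 4*√923)/(2*√(54629779 - 418619*√923)) ≈ 13124.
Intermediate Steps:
A(I) = -893 + 1/(-261 + 2*I) (A(I) = -893 + 1/(I + (I - 1*261)) = -893 + 1/(I + (I - 261)) = -893 + 1/(I + (-261 + I)) = -893 + 1/(-261 + 2*I))
8491037/(√(A(√(-170 + 1093)) + 419512)) = 8491037/(√(2*(116537 - 893*√(-170 + 1093))/(-261 + 2*√(-170 + 1093)) + 419512)) = 8491037/(√(2*(116537 - 893*√923)/(-261 + 2*√923) + 419512)) = 8491037/(√(419512 + 2*(116537 - 893*√923)/(-261 + 2*√923))) = 8491037/√(419512 + 2*(116537 - 893*√923)/(-261 + 2*√923))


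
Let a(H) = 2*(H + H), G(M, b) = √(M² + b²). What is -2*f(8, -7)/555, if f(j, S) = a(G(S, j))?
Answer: -8*√113/555 ≈ -0.15323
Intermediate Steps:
a(H) = 4*H (a(H) = 2*(2*H) = 4*H)
f(j, S) = 4*√(S² + j²)
-2*f(8, -7)/555 = -8*√((-7)² + 8²)/555 = -8*√(49 + 64)*(1/555) = -8*√113*(1/555) = -8*√113/555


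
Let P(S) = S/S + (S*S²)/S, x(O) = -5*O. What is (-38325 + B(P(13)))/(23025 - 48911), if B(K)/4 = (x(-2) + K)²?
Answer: -91275/25886 ≈ -3.5260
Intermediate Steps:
P(S) = 1 + S² (P(S) = 1 + S³/S = 1 + S²)
B(K) = 4*(10 + K)² (B(K) = 4*(-5*(-2) + K)² = 4*(10 + K)²)
(-38325 + B(P(13)))/(23025 - 48911) = (-38325 + 4*(10 + (1 + 13²))²)/(23025 - 48911) = (-38325 + 4*(10 + (1 + 169))²)/(-25886) = (-38325 + 4*(10 + 170)²)*(-1/25886) = (-38325 + 4*180²)*(-1/25886) = (-38325 + 4*32400)*(-1/25886) = (-38325 + 129600)*(-1/25886) = 91275*(-1/25886) = -91275/25886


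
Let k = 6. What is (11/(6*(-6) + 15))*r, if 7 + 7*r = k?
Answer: 11/147 ≈ 0.074830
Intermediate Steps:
r = -⅐ (r = -1 + (⅐)*6 = -1 + 6/7 = -⅐ ≈ -0.14286)
(11/(6*(-6) + 15))*r = (11/(6*(-6) + 15))*(-⅐) = (11/(-36 + 15))*(-⅐) = (11/(-21))*(-⅐) = (11*(-1/21))*(-⅐) = -11/21*(-⅐) = 11/147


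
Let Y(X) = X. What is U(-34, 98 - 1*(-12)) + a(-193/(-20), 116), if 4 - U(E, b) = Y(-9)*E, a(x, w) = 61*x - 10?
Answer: 5533/20 ≈ 276.65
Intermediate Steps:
a(x, w) = -10 + 61*x
U(E, b) = 4 + 9*E (U(E, b) = 4 - (-9)*E = 4 + 9*E)
U(-34, 98 - 1*(-12)) + a(-193/(-20), 116) = (4 + 9*(-34)) + (-10 + 61*(-193/(-20))) = (4 - 306) + (-10 + 61*(-193*(-1/20))) = -302 + (-10 + 61*(193/20)) = -302 + (-10 + 11773/20) = -302 + 11573/20 = 5533/20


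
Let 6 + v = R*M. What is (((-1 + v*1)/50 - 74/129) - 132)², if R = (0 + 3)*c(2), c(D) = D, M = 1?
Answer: 731416642441/41602500 ≈ 17581.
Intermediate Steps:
R = 6 (R = (0 + 3)*2 = 3*2 = 6)
v = 0 (v = -6 + 6*1 = -6 + 6 = 0)
(((-1 + v*1)/50 - 74/129) - 132)² = (((-1 + 0*1)/50 - 74/129) - 132)² = (((-1 + 0)*(1/50) - 74*1/129) - 132)² = ((-1*1/50 - 74/129) - 132)² = ((-1/50 - 74/129) - 132)² = (-3829/6450 - 132)² = (-855229/6450)² = 731416642441/41602500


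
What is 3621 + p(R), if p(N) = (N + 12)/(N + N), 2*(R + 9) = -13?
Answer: 224509/62 ≈ 3621.1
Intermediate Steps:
R = -31/2 (R = -9 + (½)*(-13) = -9 - 13/2 = -31/2 ≈ -15.500)
p(N) = (12 + N)/(2*N) (p(N) = (12 + N)/((2*N)) = (12 + N)*(1/(2*N)) = (12 + N)/(2*N))
3621 + p(R) = 3621 + (12 - 31/2)/(2*(-31/2)) = 3621 + (½)*(-2/31)*(-7/2) = 3621 + 7/62 = 224509/62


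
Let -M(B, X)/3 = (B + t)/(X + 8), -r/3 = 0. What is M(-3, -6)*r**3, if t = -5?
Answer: 0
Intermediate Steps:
r = 0 (r = -3*0 = 0)
M(B, X) = -3*(-5 + B)/(8 + X) (M(B, X) = -3*(B - 5)/(X + 8) = -3*(-5 + B)/(8 + X))
M(-3, -6)*r**3 = (3*(5 - 1*(-3))/(8 - 6))*0**3 = (3*(5 + 3)/2)*0 = (3*(1/2)*8)*0 = 12*0 = 0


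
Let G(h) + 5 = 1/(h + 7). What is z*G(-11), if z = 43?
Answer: -903/4 ≈ -225.75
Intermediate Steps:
G(h) = -5 + 1/(7 + h) (G(h) = -5 + 1/(h + 7) = -5 + 1/(7 + h))
z*G(-11) = 43*((-34 - 5*(-11))/(7 - 11)) = 43*((-34 + 55)/(-4)) = 43*(-¼*21) = 43*(-21/4) = -903/4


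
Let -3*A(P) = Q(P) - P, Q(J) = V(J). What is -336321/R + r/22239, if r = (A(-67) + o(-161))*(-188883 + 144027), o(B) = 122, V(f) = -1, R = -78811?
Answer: -5492621887/27820283 ≈ -197.43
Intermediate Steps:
Q(J) = -1
A(P) = 1/3 + P/3 (A(P) = -(-1 - P)/3 = 1/3 + P/3)
r = -4485600 (r = ((1/3 + (1/3)*(-67)) + 122)*(-188883 + 144027) = ((1/3 - 67/3) + 122)*(-44856) = (-22 + 122)*(-44856) = 100*(-44856) = -4485600)
-336321/R + r/22239 = -336321/(-78811) - 4485600/22239 = -336321*(-1/78811) - 4485600*1/22239 = 336321/78811 - 71200/353 = -5492621887/27820283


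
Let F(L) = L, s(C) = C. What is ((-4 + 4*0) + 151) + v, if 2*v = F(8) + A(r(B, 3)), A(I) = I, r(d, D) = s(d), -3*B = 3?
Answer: 301/2 ≈ 150.50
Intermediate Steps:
B = -1 (B = -⅓*3 = -1)
r(d, D) = d
v = 7/2 (v = (8 - 1)/2 = (½)*7 = 7/2 ≈ 3.5000)
((-4 + 4*0) + 151) + v = ((-4 + 4*0) + 151) + 7/2 = ((-4 + 0) + 151) + 7/2 = (-4 + 151) + 7/2 = 147 + 7/2 = 301/2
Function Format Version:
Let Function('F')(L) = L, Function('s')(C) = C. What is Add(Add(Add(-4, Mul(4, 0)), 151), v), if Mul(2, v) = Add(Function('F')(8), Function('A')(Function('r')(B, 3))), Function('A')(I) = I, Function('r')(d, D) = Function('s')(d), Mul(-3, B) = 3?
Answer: Rational(301, 2) ≈ 150.50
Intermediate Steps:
B = -1 (B = Mul(Rational(-1, 3), 3) = -1)
Function('r')(d, D) = d
v = Rational(7, 2) (v = Mul(Rational(1, 2), Add(8, -1)) = Mul(Rational(1, 2), 7) = Rational(7, 2) ≈ 3.5000)
Add(Add(Add(-4, Mul(4, 0)), 151), v) = Add(Add(Add(-4, Mul(4, 0)), 151), Rational(7, 2)) = Add(Add(Add(-4, 0), 151), Rational(7, 2)) = Add(Add(-4, 151), Rational(7, 2)) = Add(147, Rational(7, 2)) = Rational(301, 2)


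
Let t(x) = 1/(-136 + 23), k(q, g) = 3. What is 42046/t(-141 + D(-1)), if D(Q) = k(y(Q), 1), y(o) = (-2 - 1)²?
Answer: -4751198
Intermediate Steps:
y(o) = 9 (y(o) = (-3)² = 9)
D(Q) = 3
t(x) = -1/113 (t(x) = 1/(-113) = -1/113)
42046/t(-141 + D(-1)) = 42046/(-1/113) = 42046*(-113) = -4751198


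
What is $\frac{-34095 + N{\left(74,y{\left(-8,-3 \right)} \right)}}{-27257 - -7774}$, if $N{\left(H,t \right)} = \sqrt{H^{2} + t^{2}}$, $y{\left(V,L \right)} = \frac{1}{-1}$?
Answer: $\frac{34095}{19483} - \frac{\sqrt{5477}}{19483} \approx 1.7462$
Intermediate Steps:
$y{\left(V,L \right)} = -1$
$\frac{-34095 + N{\left(74,y{\left(-8,-3 \right)} \right)}}{-27257 - -7774} = \frac{-34095 + \sqrt{74^{2} + \left(-1\right)^{2}}}{-27257 - -7774} = \frac{-34095 + \sqrt{5476 + 1}}{-27257 + 7774} = \frac{-34095 + \sqrt{5477}}{-19483} = \left(-34095 + \sqrt{5477}\right) \left(- \frac{1}{19483}\right) = \frac{34095}{19483} - \frac{\sqrt{5477}}{19483}$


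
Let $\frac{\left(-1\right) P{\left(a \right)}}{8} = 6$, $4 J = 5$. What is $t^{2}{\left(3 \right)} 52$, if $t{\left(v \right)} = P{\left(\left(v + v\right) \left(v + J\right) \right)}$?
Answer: $119808$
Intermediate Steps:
$J = \frac{5}{4}$ ($J = \frac{1}{4} \cdot 5 = \frac{5}{4} \approx 1.25$)
$P{\left(a \right)} = -48$ ($P{\left(a \right)} = \left(-8\right) 6 = -48$)
$t{\left(v \right)} = -48$
$t^{2}{\left(3 \right)} 52 = \left(-48\right)^{2} \cdot 52 = 2304 \cdot 52 = 119808$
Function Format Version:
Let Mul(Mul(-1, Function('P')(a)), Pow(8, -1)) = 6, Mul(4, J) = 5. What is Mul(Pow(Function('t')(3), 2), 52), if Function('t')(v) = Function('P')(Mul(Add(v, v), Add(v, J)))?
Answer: 119808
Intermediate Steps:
J = Rational(5, 4) (J = Mul(Rational(1, 4), 5) = Rational(5, 4) ≈ 1.2500)
Function('P')(a) = -48 (Function('P')(a) = Mul(-8, 6) = -48)
Function('t')(v) = -48
Mul(Pow(Function('t')(3), 2), 52) = Mul(Pow(-48, 2), 52) = Mul(2304, 52) = 119808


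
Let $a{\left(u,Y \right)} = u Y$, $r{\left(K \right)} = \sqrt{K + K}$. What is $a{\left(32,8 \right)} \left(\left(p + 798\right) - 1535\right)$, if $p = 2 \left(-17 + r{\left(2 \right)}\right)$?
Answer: $-196352$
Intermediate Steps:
$r{\left(K \right)} = \sqrt{2} \sqrt{K}$ ($r{\left(K \right)} = \sqrt{2 K} = \sqrt{2} \sqrt{K}$)
$p = -30$ ($p = 2 \left(-17 + \sqrt{2} \sqrt{2}\right) = 2 \left(-17 + 2\right) = 2 \left(-15\right) = -30$)
$a{\left(u,Y \right)} = Y u$
$a{\left(32,8 \right)} \left(\left(p + 798\right) - 1535\right) = 8 \cdot 32 \left(\left(-30 + 798\right) - 1535\right) = 256 \left(768 - 1535\right) = 256 \left(-767\right) = -196352$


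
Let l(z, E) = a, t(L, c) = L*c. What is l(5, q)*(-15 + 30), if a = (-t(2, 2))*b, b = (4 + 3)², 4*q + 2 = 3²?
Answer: -2940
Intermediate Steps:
q = 7/4 (q = -½ + (¼)*3² = -½ + (¼)*9 = -½ + 9/4 = 7/4 ≈ 1.7500)
b = 49 (b = 7² = 49)
a = -196 (a = -2*2*49 = -1*4*49 = -4*49 = -196)
l(z, E) = -196
l(5, q)*(-15 + 30) = -196*(-15 + 30) = -196*15 = -2940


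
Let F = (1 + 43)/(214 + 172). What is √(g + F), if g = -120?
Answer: I*√4465634/193 ≈ 10.949*I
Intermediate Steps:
F = 22/193 (F = 44/386 = 44*(1/386) = 22/193 ≈ 0.11399)
√(g + F) = √(-120 + 22/193) = √(-23138/193) = I*√4465634/193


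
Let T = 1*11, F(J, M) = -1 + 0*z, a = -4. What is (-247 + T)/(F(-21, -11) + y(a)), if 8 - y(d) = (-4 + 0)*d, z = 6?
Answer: 236/9 ≈ 26.222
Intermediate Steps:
y(d) = 8 + 4*d (y(d) = 8 - (-4 + 0)*d = 8 - (-4)*d = 8 + 4*d)
F(J, M) = -1 (F(J, M) = -1 + 0*6 = -1 + 0 = -1)
T = 11
(-247 + T)/(F(-21, -11) + y(a)) = (-247 + 11)/(-1 + (8 + 4*(-4))) = -236/(-1 + (8 - 16)) = -236/(-1 - 8) = -236/(-9) = -236*(-⅑) = 236/9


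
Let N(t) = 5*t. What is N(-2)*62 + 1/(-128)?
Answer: -79361/128 ≈ -620.01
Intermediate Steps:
N(-2)*62 + 1/(-128) = (5*(-2))*62 + 1/(-128) = -10*62 - 1/128 = -620 - 1/128 = -79361/128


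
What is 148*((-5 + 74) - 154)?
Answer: -12580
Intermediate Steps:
148*((-5 + 74) - 154) = 148*(69 - 154) = 148*(-85) = -12580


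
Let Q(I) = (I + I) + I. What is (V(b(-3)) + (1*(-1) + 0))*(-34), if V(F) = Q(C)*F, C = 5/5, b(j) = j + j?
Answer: 646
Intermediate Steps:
b(j) = 2*j
C = 1 (C = 5*(⅕) = 1)
Q(I) = 3*I (Q(I) = 2*I + I = 3*I)
V(F) = 3*F (V(F) = (3*1)*F = 3*F)
(V(b(-3)) + (1*(-1) + 0))*(-34) = (3*(2*(-3)) + (1*(-1) + 0))*(-34) = (3*(-6) + (-1 + 0))*(-34) = (-18 - 1)*(-34) = -19*(-34) = 646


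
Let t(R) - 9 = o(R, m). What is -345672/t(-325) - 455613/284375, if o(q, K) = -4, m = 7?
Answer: -19660550613/284375 ≈ -69136.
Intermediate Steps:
t(R) = 5 (t(R) = 9 - 4 = 5)
-345672/t(-325) - 455613/284375 = -345672/5 - 455613/284375 = -19660550613/284375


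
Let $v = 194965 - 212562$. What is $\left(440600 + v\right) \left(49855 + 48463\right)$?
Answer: $41588808954$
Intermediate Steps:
$v = -17597$ ($v = 194965 - 212562 = -17597$)
$\left(440600 + v\right) \left(49855 + 48463\right) = \left(440600 - 17597\right) \left(49855 + 48463\right) = 423003 \cdot 98318 = 41588808954$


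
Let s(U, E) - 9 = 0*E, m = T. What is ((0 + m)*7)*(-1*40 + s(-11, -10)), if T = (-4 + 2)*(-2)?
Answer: -868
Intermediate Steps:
T = 4 (T = -2*(-2) = 4)
m = 4
s(U, E) = 9 (s(U, E) = 9 + 0*E = 9 + 0 = 9)
((0 + m)*7)*(-1*40 + s(-11, -10)) = ((0 + 4)*7)*(-1*40 + 9) = (4*7)*(-40 + 9) = 28*(-31) = -868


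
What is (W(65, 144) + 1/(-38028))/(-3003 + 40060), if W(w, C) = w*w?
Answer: 160668299/1409203596 ≈ 0.11401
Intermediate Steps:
W(w, C) = w²
(W(65, 144) + 1/(-38028))/(-3003 + 40060) = (65² + 1/(-38028))/(-3003 + 40060) = (4225 - 1/38028)/37057 = (160668299/38028)*(1/37057) = 160668299/1409203596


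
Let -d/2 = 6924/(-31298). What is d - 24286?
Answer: -380044690/15649 ≈ -24286.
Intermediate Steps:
d = 6924/15649 (d = -13848/(-31298) = -13848*(-1)/31298 = -2*(-3462/15649) = 6924/15649 ≈ 0.44246)
d - 24286 = 6924/15649 - 24286 = -380044690/15649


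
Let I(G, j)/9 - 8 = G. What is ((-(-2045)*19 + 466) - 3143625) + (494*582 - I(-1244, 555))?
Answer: -2805672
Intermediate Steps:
I(G, j) = 72 + 9*G
((-(-2045)*19 + 466) - 3143625) + (494*582 - I(-1244, 555)) = ((-(-2045)*19 + 466) - 3143625) + (494*582 - (72 + 9*(-1244))) = ((-409*(-95) + 466) - 3143625) + (287508 - (72 - 11196)) = ((38855 + 466) - 3143625) + (287508 - 1*(-11124)) = (39321 - 3143625) + (287508 + 11124) = -3104304 + 298632 = -2805672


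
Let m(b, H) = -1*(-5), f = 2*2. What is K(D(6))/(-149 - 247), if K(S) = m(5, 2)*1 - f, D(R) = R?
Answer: -1/396 ≈ -0.0025253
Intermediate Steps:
f = 4
m(b, H) = 5
K(S) = 1 (K(S) = 5*1 - 1*4 = 5 - 4 = 1)
K(D(6))/(-149 - 247) = 1/(-149 - 247) = 1/(-396) = 1*(-1/396) = -1/396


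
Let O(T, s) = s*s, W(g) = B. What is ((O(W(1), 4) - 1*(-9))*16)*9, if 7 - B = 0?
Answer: 3600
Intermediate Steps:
B = 7 (B = 7 - 1*0 = 7 + 0 = 7)
W(g) = 7
O(T, s) = s²
((O(W(1), 4) - 1*(-9))*16)*9 = ((4² - 1*(-9))*16)*9 = ((16 + 9)*16)*9 = (25*16)*9 = 400*9 = 3600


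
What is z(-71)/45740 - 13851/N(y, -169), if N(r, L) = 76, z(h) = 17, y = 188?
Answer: -4168049/22870 ≈ -182.25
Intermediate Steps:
z(-71)/45740 - 13851/N(y, -169) = 17/45740 - 13851/76 = 17*(1/45740) - 13851*1/76 = 17/45740 - 729/4 = -4168049/22870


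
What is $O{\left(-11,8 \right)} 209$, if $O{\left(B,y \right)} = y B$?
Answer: $-18392$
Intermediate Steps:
$O{\left(B,y \right)} = B y$
$O{\left(-11,8 \right)} 209 = \left(-11\right) 8 \cdot 209 = \left(-88\right) 209 = -18392$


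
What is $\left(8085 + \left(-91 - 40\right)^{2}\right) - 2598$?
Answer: $22648$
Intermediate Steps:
$\left(8085 + \left(-91 - 40\right)^{2}\right) - 2598 = \left(8085 + \left(-131\right)^{2}\right) - 2598 = \left(8085 + 17161\right) - 2598 = 25246 - 2598 = 22648$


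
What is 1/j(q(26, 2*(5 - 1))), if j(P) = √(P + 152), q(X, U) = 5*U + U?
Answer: √2/20 ≈ 0.070711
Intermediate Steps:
q(X, U) = 6*U
j(P) = √(152 + P)
1/j(q(26, 2*(5 - 1))) = 1/(√(152 + 6*(2*(5 - 1)))) = 1/(√(152 + 6*(2*4))) = 1/(√(152 + 6*8)) = 1/(√(152 + 48)) = 1/(√200) = 1/(10*√2) = √2/20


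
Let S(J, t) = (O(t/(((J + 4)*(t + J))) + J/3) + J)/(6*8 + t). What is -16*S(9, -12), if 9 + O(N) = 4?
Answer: -16/9 ≈ -1.7778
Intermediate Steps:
O(N) = -5 (O(N) = -9 + 4 = -5)
S(J, t) = (-5 + J)/(48 + t) (S(J, t) = (-5 + J)/(6*8 + t) = (-5 + J)/(48 + t))
-16*S(9, -12) = -16*(-5 + 9)/(48 - 12) = -16*4/36 = -4*4/9 = -16*1/9 = -16/9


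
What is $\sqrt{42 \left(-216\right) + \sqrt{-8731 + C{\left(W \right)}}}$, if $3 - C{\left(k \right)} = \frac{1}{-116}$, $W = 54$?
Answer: $\frac{\sqrt{-30518208 + 58 i \sqrt{29360963}}}{58} \approx 0.49042 + 95.248 i$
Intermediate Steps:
$C{\left(k \right)} = \frac{349}{116}$ ($C{\left(k \right)} = 3 - \frac{1}{-116} = 3 - - \frac{1}{116} = 3 + \frac{1}{116} = \frac{349}{116}$)
$\sqrt{42 \left(-216\right) + \sqrt{-8731 + C{\left(W \right)}}} = \sqrt{42 \left(-216\right) + \sqrt{-8731 + \frac{349}{116}}} = \sqrt{-9072 + \sqrt{- \frac{1012447}{116}}} = \sqrt{-9072 + \frac{i \sqrt{29360963}}{58}}$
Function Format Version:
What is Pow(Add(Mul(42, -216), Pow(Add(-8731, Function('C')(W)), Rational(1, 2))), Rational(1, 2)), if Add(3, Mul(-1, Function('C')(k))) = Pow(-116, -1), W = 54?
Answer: Mul(Rational(1, 58), Pow(Add(-30518208, Mul(58, I, Pow(29360963, Rational(1, 2)))), Rational(1, 2))) ≈ Add(0.49042, Mul(95.248, I))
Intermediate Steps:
Function('C')(k) = Rational(349, 116) (Function('C')(k) = Add(3, Mul(-1, Pow(-116, -1))) = Add(3, Mul(-1, Rational(-1, 116))) = Add(3, Rational(1, 116)) = Rational(349, 116))
Pow(Add(Mul(42, -216), Pow(Add(-8731, Function('C')(W)), Rational(1, 2))), Rational(1, 2)) = Pow(Add(Mul(42, -216), Pow(Add(-8731, Rational(349, 116)), Rational(1, 2))), Rational(1, 2)) = Pow(Add(-9072, Pow(Rational(-1012447, 116), Rational(1, 2))), Rational(1, 2)) = Pow(Add(-9072, Mul(Rational(1, 58), I, Pow(29360963, Rational(1, 2)))), Rational(1, 2))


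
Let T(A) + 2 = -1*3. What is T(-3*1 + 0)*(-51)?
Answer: 255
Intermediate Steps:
T(A) = -5 (T(A) = -2 - 1*3 = -2 - 3 = -5)
T(-3*1 + 0)*(-51) = -5*(-51) = 255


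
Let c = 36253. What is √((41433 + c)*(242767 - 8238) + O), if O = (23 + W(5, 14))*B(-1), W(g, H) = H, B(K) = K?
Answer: √18219619857 ≈ 1.3498e+5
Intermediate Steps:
O = -37 (O = (23 + 14)*(-1) = 37*(-1) = -37)
√((41433 + c)*(242767 - 8238) + O) = √((41433 + 36253)*(242767 - 8238) - 37) = √(77686*234529 - 37) = √(18219619894 - 37) = √18219619857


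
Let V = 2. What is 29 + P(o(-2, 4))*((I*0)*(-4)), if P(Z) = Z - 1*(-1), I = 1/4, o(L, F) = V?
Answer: 29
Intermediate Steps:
o(L, F) = 2
I = ¼ (I = 1*(¼) = ¼ ≈ 0.25000)
P(Z) = 1 + Z (P(Z) = Z + 1 = 1 + Z)
29 + P(o(-2, 4))*((I*0)*(-4)) = 29 + (1 + 2)*(((¼)*0)*(-4)) = 29 + 3*(0*(-4)) = 29 + 3*0 = 29 + 0 = 29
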